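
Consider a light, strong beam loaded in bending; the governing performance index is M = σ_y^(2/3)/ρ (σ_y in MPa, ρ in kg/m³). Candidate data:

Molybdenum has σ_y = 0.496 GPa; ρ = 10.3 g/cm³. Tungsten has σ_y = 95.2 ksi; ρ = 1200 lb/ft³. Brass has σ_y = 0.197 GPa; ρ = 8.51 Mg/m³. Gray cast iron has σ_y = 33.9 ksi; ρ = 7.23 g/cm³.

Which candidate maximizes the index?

Normalizing units and computing the index:
  molybdenum: σ_y = 496.0 MPa, ρ = 10300 kg/m³
  tungsten: σ_y = 656.4 MPa, ρ = 19220 kg/m³
  brass: σ_y = 197.0 MPa, ρ = 8510 kg/m³
  gray cast iron: σ_y = 233.7 MPa, ρ = 7230 kg/m³
  molybdenum: M = 6.08×10⁻³
  gray cast iron: M = 5.25×10⁻³
  brass: M = 3.98×10⁻³
  tungsten: M = 3.93×10⁻³
Highest index: molybdenum.

molybdenum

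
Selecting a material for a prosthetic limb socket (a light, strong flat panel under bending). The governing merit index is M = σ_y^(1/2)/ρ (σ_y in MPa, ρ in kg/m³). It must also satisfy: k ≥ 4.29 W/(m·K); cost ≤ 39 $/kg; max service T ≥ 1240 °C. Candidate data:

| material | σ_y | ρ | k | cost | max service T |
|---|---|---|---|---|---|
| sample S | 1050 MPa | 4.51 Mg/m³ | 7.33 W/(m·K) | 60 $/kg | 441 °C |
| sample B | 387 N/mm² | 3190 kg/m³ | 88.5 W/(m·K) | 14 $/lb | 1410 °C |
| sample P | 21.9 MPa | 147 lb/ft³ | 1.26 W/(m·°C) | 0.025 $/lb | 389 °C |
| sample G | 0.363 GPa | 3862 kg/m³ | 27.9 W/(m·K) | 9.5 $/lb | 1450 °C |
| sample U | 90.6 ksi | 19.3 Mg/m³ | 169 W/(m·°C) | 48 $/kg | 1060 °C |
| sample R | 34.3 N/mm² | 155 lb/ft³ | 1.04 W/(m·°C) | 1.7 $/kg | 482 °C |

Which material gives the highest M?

Screen on constraints: k ≥ 4.29 W/(m·K); cost ≤ 39 $/kg; max service T ≥ 1240 °C. Survivors: sample B, sample G.
Putting every candidate on a common basis:
  sample B: σ_y = 387.0 MPa, ρ = 3190 kg/m³
  sample G: σ_y = 363.0 MPa, ρ = 3862 kg/m³
  sample B: M = 6.17×10⁻³
  sample G: M = 4.93×10⁻³
Sample B has the largest M.

sample B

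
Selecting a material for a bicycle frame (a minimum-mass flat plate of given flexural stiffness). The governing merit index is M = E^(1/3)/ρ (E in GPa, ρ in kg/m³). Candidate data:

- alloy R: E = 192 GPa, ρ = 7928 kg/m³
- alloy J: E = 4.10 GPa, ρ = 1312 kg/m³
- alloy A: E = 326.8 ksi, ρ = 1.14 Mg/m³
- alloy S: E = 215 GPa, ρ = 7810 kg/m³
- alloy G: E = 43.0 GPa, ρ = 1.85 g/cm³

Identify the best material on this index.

Convert each candidate to consistent units, then evaluate M:
  alloy R: E = 192.0 GPa, ρ = 7928 kg/m³
  alloy J: E = 4.100 GPa, ρ = 1312 kg/m³
  alloy A: E = 2.253 GPa, ρ = 1140 kg/m³
  alloy S: E = 215.0 GPa, ρ = 7810 kg/m³
  alloy G: E = 43.00 GPa, ρ = 1850 kg/m³
  alloy G: M = 1.89×10⁻³
  alloy J: M = 1.22×10⁻³
  alloy A: M = 1.15×10⁻³
  alloy S: M = 0.767×10⁻³
  alloy R: M = 0.728×10⁻³
Alloy G has the largest M.

alloy G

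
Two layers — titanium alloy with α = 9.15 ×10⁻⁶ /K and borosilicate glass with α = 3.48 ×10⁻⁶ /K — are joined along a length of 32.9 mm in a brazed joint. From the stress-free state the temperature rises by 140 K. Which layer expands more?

titanium alloy

α(titanium alloy) = 9.15×10⁻⁶/K vs α(borosilicate glass) = 3.48×10⁻⁶/K.
Higher α expands more for the same ΔT: titanium alloy.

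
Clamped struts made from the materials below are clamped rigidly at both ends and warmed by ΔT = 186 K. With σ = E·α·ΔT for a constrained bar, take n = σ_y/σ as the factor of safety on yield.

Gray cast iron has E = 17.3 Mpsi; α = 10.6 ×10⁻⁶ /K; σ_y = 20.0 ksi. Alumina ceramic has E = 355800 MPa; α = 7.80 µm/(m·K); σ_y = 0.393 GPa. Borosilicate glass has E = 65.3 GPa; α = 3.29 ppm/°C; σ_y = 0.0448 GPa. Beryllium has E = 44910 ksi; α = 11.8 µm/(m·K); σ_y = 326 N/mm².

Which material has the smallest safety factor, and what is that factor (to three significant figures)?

Converting E to GPa, α to ×10⁻⁶/K, σ_y to MPa, then σ and n for each:
  gray cast iron: E = 119.3, α = 10.6, σ_y = 137.9 → σ = 235 MPa, n = 0.586
  alumina ceramic: E = 355.8, α = 7.80, σ_y = 393.0 → σ = 516 MPa, n = 0.761
  borosilicate glass: E = 65.30, α = 3.29, σ_y = 44.80 → σ = 40.0 MPa, n = 1.12
  beryllium: E = 309.6, α = 11.8, σ_y = 326.0 → σ = 680 MPa, n = 0.480
The minimum is beryllium at n = 0.480.

beryllium, n = 0.480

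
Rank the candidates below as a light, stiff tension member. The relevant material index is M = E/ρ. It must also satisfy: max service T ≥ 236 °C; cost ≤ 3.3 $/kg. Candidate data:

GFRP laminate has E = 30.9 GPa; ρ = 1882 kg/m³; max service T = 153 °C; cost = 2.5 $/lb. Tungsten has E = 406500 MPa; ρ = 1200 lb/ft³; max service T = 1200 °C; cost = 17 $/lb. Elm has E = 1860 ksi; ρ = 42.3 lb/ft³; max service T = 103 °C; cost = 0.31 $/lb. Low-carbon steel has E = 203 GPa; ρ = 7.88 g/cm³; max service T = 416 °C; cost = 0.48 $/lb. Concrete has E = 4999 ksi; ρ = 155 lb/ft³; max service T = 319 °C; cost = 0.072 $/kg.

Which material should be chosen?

low-carbon steel

Screen on constraints: max service T ≥ 236 °C; cost ≤ 3.3 $/kg. Survivors: low-carbon steel, concrete.
After converting to SI:
  low-carbon steel: E = 203.0 GPa, ρ = 7880 kg/m³
  concrete: E = 34.47 GPa, ρ = 2483 kg/m³
  low-carbon steel: M = 25.8 MN·m/kg
  concrete: M = 13.9 MN·m/kg
The maximum is for low-carbon steel.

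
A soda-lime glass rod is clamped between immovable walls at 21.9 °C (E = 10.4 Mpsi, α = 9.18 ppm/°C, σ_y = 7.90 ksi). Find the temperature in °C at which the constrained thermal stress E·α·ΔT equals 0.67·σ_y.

E = 10.4 Mpsi = 71.71 GPa.
σ_y = 7.90 ksi = 54.47 MPa.
E·α·ΔT = 36.49 MPa ⇒ ΔT = 36.49 / (71.71×10³ × 9.18×10⁻⁶) = 55.44 K.
T = 21.9 + 55.44 = 77.34 °C.

77.3 °C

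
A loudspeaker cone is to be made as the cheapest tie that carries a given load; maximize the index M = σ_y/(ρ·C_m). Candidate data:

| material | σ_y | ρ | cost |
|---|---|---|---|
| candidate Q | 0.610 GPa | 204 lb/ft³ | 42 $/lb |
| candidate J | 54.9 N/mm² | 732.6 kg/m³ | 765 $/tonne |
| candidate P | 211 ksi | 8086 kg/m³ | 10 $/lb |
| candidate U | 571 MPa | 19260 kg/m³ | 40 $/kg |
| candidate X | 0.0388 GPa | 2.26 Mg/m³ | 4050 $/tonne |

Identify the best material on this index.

Putting every candidate on a common basis:
  candidate Q: σ_y = 610.0 MPa, ρ = 3268 kg/m³, cost = 92.59 $/kg
  candidate J: σ_y = 54.90 MPa, ρ = 732.6 kg/m³, cost = 0.7650 $/kg
  candidate P: σ_y = 1455 MPa, ρ = 8086 kg/m³, cost = 22.05 $/kg
  candidate U: σ_y = 571.0 MPa, ρ = 19260 kg/m³, cost = 40.00 $/kg
  candidate X: σ_y = 38.80 MPa, ρ = 2260 kg/m³, cost = 4.050 $/kg
  candidate J: M = 98.0 kN·m per $
  candidate P: M = 8.16 kN·m per $
  candidate X: M = 4.24 kN·m per $
  candidate Q: M = 2.02 kN·m per $
  candidate U: M = 0.741 kN·m per $
Highest index: candidate J.

candidate J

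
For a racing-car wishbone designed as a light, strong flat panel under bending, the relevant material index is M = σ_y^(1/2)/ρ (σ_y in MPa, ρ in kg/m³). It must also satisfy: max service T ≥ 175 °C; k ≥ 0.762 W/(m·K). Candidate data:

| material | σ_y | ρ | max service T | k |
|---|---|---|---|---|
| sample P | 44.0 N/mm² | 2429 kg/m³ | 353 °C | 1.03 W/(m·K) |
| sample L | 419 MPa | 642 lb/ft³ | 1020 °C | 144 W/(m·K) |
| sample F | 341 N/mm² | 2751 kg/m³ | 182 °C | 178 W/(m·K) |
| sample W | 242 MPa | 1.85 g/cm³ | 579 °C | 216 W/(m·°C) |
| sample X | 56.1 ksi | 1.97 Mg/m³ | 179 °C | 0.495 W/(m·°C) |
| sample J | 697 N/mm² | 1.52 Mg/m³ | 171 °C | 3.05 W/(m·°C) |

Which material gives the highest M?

Screen on constraints: max service T ≥ 175 °C; k ≥ 0.762 W/(m·K). Survivors: sample P, sample L, sample F, sample W.
Normalizing units and computing the index:
  sample P: σ_y = 44.00 MPa, ρ = 2429 kg/m³
  sample L: σ_y = 419.0 MPa, ρ = 10280 kg/m³
  sample F: σ_y = 341.0 MPa, ρ = 2751 kg/m³
  sample W: σ_y = 242.0 MPa, ρ = 1850 kg/m³
  sample W: M = 8.41×10⁻³
  sample F: M = 6.71×10⁻³
  sample P: M = 2.73×10⁻³
  sample L: M = 1.99×10⁻³
Sample W ranks first.

sample W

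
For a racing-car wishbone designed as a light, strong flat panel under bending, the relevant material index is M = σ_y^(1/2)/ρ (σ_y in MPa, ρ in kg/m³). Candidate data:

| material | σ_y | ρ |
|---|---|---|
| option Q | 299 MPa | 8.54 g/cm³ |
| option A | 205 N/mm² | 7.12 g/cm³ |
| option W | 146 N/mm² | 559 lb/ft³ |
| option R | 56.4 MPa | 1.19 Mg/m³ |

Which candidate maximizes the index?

option R

In SI units:
  option Q: σ_y = 299.0 MPa, ρ = 8540 kg/m³
  option A: σ_y = 205.0 MPa, ρ = 7120 kg/m³
  option W: σ_y = 146.0 MPa, ρ = 8954 kg/m³
  option R: σ_y = 56.40 MPa, ρ = 1190 kg/m³
  option R: M = 6.31×10⁻³
  option Q: M = 2.02×10⁻³
  option A: M = 2.01×10⁻³
  option W: M = 1.35×10⁻³
Option R ranks first.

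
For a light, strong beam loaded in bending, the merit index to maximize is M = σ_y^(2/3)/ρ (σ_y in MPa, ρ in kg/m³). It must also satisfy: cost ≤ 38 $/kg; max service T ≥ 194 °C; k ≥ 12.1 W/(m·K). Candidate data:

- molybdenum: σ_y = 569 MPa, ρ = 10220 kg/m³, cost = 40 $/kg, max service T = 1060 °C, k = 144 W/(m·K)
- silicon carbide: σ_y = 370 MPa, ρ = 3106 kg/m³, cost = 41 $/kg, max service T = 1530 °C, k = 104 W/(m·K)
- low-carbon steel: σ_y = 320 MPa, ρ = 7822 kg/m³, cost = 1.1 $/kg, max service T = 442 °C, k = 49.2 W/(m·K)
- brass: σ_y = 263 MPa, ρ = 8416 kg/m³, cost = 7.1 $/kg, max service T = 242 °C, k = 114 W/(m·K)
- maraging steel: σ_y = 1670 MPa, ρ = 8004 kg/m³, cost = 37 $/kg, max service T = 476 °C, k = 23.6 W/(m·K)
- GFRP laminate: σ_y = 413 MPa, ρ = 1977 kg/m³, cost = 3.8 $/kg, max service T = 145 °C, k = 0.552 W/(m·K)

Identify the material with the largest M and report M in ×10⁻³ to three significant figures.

maraging steel, M = 17.6×10⁻³

Screen on constraints: cost ≤ 38 $/kg; max service T ≥ 194 °C; k ≥ 12.1 W/(m·K). Survivors: low-carbon steel, brass, maraging steel.
Computing M directly (units already consistent):
  maraging steel: M = 17.6×10⁻³
  low-carbon steel: M = 5.98×10⁻³
  brass: M = 4.88×10⁻³
Maraging steel ranks first.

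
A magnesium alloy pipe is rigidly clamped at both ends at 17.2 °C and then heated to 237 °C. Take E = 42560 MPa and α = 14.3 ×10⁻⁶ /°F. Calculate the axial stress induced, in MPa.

241 MPa

E = 42560 MPa = 42.56 GPa.
α = 14.3×10⁻⁶/°F × 9/5 = 25.7×10⁻⁶/K.
ΔT = 219.8 K. Constrained thermal stress σ = E·α·ΔT = 42.56×10³ MPa × 25.7×10⁻⁶ × 219.8 = 241 MPa (compressive).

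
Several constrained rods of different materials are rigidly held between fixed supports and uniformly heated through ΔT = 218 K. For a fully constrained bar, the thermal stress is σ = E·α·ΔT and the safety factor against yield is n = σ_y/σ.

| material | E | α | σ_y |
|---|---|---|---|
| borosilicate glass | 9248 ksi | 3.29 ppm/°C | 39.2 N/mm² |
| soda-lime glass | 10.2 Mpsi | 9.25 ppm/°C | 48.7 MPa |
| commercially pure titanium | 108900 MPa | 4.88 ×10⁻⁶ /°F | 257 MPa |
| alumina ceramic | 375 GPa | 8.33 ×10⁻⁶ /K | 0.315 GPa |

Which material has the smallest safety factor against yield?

soda-lime glass

With everything in SI (GPa, ×10⁻⁶/K, MPa):
  borosilicate glass: E = 63.76, α = 3.29, σ_y = 39.20 → σ = 45.7 MPa, n = 0.857
  soda-lime glass: E = 70.33, α = 9.25, σ_y = 48.70 → σ = 142 MPa, n = 0.343
  commercially pure titanium: E = 108.9, α = 8.78, σ_y = 257.0 → σ = 209 MPa, n = 1.23
  alumina ceramic: E = 375.0, α = 8.33, σ_y = 315.0 → σ = 681 MPa, n = 0.463
Soda-lime glass has the lowest safety factor, n = 0.343.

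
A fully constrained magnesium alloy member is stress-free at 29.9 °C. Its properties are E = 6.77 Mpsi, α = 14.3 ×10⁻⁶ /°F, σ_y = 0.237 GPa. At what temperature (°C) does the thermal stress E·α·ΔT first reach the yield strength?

227 °C

E = 6.77 Mpsi = 46.68 GPa.
α = 14.3×10⁻⁶/°F × 9/5 = 25.7×10⁻⁶/K.
σ_y = 0.237 GPa = 237.0 MPa.
E·α·ΔT = 237.0 MPa ⇒ ΔT = 237.0 / (46.68×10³ × 25.7×10⁻⁶) = 197.3 K.
T = 29.9 + 197.3 = 227.2 °C.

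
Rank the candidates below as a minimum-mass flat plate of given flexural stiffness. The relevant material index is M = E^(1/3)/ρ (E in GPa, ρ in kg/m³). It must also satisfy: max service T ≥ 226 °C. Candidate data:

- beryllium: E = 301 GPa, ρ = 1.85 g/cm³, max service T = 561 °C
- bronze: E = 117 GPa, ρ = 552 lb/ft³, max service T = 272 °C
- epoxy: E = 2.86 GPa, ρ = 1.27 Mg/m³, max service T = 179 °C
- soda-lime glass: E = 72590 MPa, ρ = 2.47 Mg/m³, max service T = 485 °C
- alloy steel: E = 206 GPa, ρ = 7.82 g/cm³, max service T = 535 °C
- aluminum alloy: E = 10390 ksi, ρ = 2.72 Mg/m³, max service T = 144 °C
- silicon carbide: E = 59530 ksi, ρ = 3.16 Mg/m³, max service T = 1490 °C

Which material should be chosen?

Screen on constraints: max service T ≥ 226 °C. Survivors: beryllium, bronze, soda-lime glass, alloy steel, silicon carbide.
After converting to SI:
  beryllium: E = 301.0 GPa, ρ = 1850 kg/m³
  bronze: E = 117.0 GPa, ρ = 8842 kg/m³
  soda-lime glass: E = 72.59 GPa, ρ = 2470 kg/m³
  alloy steel: E = 206.0 GPa, ρ = 7820 kg/m³
  silicon carbide: E = 410.4 GPa, ρ = 3160 kg/m³
  beryllium: M = 3.62×10⁻³
  silicon carbide: M = 2.35×10⁻³
  soda-lime glass: M = 1.69×10⁻³
  alloy steel: M = 0.755×10⁻³
  bronze: M = 0.553×10⁻³
Beryllium ranks first.

beryllium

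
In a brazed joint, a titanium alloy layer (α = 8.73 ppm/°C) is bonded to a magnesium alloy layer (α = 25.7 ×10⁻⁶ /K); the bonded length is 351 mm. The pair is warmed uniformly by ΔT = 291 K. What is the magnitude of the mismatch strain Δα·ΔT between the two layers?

Δα = |8.73 − 25.7|×10⁻⁶/K = 17.0×10⁻⁶/K.
Mismatch strain = Δα·ΔT = 17.0×10⁻⁶ × 291.0 = 4.94×10⁻³.

4.94×10⁻³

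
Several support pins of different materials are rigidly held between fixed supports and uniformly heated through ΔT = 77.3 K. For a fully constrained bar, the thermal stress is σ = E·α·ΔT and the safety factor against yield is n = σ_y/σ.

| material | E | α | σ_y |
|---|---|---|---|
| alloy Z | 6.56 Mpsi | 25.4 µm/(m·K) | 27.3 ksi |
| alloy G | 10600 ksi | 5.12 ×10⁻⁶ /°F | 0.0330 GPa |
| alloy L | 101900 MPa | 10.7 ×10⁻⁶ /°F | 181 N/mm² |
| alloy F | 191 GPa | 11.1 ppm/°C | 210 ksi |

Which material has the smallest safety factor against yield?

In consistent units (E in GPa, α in ×10⁻⁶/K, σ_y in MPa):
  alloy Z: E = 45.23, α = 25.4, σ_y = 188.2 → σ = 88.8 MPa, n = 2.12
  alloy G: E = 73.08, α = 9.22, σ_y = 33.00 → σ = 52.1 MPa, n = 0.634
  alloy L: E = 101.9, α = 19.3, σ_y = 181.0 → σ = 152 MPa, n = 1.19
  alloy F: E = 191.0, α = 11.1, σ_y = 1448 → σ = 164 MPa, n = 8.83
Alloy G has the lowest safety factor, n = 0.634.

alloy G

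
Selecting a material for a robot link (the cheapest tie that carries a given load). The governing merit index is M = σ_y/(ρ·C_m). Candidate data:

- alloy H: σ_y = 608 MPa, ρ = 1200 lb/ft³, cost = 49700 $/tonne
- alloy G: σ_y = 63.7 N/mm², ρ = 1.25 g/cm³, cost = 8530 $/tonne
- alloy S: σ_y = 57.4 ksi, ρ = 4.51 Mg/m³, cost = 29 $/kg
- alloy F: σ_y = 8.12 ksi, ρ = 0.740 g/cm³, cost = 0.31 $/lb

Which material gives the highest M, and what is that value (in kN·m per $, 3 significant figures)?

alloy F, M = 111 kN·m per $

After converting to SI:
  alloy H: σ_y = 608.0 MPa, ρ = 19220 kg/m³, cost = 49.70 $/kg
  alloy G: σ_y = 63.70 MPa, ρ = 1250 kg/m³, cost = 8.530 $/kg
  alloy S: σ_y = 395.8 MPa, ρ = 4510 kg/m³, cost = 29.00 $/kg
  alloy F: σ_y = 55.99 MPa, ρ = 740.0 kg/m³, cost = 0.6834 $/kg
  alloy F: M = 111 kN·m per $
  alloy G: M = 5.97 kN·m per $
  alloy S: M = 3.03 kN·m per $
  alloy H: M = 0.636 kN·m per $
Highest index: alloy F.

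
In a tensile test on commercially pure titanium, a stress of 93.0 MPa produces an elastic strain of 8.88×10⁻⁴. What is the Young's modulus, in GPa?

105 GPa

E = σ/ε = 93.0 MPa / 8.88×10⁻⁴ = 104700 MPa = 105 GPa.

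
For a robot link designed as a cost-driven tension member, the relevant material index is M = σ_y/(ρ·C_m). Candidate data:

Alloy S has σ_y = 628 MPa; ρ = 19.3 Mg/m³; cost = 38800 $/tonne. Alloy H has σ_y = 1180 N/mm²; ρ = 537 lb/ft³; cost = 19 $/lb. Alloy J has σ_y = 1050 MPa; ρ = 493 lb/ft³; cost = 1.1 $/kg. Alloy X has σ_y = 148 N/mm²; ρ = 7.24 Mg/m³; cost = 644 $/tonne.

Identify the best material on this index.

alloy J

Normalizing units and computing the index:
  alloy S: σ_y = 628.0 MPa, ρ = 19300 kg/m³, cost = 38.80 $/kg
  alloy H: σ_y = 1180 MPa, ρ = 8602 kg/m³, cost = 41.89 $/kg
  alloy J: σ_y = 1050 MPa, ρ = 7897 kg/m³, cost = 1.100 $/kg
  alloy X: σ_y = 148.0 MPa, ρ = 7240 kg/m³, cost = 0.6440 $/kg
  alloy J: M = 121 kN·m per $
  alloy X: M = 31.7 kN·m per $
  alloy H: M = 3.27 kN·m per $
  alloy S: M = 0.839 kN·m per $
The maximum is for alloy J.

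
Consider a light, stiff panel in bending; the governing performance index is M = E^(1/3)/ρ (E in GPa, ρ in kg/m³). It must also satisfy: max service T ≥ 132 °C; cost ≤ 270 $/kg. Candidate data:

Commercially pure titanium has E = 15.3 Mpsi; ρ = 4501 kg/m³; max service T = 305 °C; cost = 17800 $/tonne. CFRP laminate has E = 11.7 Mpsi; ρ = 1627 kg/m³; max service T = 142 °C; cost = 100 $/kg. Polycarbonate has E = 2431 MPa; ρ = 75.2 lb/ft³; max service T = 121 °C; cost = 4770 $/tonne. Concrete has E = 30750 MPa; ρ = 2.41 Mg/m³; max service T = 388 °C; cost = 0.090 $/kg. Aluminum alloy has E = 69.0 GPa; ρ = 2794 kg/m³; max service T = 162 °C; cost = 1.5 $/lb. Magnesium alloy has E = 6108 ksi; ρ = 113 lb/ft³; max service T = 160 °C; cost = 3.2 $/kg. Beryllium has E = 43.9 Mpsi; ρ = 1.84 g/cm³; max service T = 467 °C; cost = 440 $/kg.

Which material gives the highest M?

Screen on constraints: max service T ≥ 132 °C; cost ≤ 270 $/kg. Survivors: commercially pure titanium, CFRP laminate, concrete, aluminum alloy, magnesium alloy.
After converting to SI:
  commercially pure titanium: E = 105.5 GPa, ρ = 4501 kg/m³
  CFRP laminate: E = 80.67 GPa, ρ = 1627 kg/m³
  concrete: E = 30.75 GPa, ρ = 2410 kg/m³
  aluminum alloy: E = 69.00 GPa, ρ = 2794 kg/m³
  magnesium alloy: E = 42.11 GPa, ρ = 1810 kg/m³
  CFRP laminate: M = 2.66×10⁻³
  magnesium alloy: M = 1.92×10⁻³
  aluminum alloy: M = 1.47×10⁻³
  concrete: M = 1.30×10⁻³
  commercially pure titanium: M = 1.05×10⁻³
CFRP laminate has the largest M.

CFRP laminate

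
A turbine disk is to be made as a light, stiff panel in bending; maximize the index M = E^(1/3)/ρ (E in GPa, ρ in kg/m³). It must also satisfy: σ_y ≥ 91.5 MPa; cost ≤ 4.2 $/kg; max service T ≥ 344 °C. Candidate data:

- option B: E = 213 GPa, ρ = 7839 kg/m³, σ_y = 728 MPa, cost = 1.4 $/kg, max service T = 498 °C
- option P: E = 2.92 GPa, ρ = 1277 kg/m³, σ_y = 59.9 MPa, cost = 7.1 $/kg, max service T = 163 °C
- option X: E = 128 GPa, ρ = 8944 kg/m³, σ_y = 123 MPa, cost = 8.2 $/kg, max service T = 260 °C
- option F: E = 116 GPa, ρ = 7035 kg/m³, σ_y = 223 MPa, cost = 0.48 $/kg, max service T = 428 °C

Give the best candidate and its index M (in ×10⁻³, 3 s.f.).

Screen on constraints: σ_y ≥ 91.5 MPa; cost ≤ 4.2 $/kg; max service T ≥ 344 °C. Survivors: option B, option F.
Per-candidate index values:
  option B: M = 0.762×10⁻³
  option F: M = 0.693×10⁻³
The maximum is for option B.

option B, M = 0.762×10⁻³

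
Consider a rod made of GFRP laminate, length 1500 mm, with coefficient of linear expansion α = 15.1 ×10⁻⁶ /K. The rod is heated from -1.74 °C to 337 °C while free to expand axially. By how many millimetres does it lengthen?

ΔT = 337 − (-1.74) = 338.7 K.
ΔL = α·L₀·ΔT = 15.1×10⁻⁶ × 1500 mm × 338.7 K = 7.67 mm.

7.67 mm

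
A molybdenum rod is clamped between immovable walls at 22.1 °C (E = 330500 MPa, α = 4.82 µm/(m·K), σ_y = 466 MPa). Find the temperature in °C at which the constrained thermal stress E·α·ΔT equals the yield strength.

E = 330500 MPa = 330.5 GPa.
E·α·ΔT = 466.0 MPa ⇒ ΔT = 466.0 / (330.5×10³ × 4.82×10⁻⁶) = 292.5 K.
T = 22.1 + 292.5 = 314.6 °C.

315 °C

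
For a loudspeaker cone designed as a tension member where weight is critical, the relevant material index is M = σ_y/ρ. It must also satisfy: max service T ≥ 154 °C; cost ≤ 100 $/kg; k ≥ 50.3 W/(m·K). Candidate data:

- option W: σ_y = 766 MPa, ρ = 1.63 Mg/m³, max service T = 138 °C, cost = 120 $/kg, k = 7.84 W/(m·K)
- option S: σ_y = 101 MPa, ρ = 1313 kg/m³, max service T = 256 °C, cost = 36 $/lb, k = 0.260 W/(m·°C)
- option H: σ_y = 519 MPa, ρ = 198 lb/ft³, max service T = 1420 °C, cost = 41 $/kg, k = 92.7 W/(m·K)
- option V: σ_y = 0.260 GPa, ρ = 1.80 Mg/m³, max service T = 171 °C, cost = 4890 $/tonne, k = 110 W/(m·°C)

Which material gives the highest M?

Screen on constraints: max service T ≥ 154 °C; cost ≤ 100 $/kg; k ≥ 50.3 W/(m·K). Survivors: option H, option V.
In SI units:
  option H: σ_y = 519.0 MPa, ρ = 3172 kg/m³
  option V: σ_y = 260.0 MPa, ρ = 1800 kg/m³
  option H: M = 164 kN·m/kg
  option V: M = 144 kN·m/kg
The maximum is for option H.

option H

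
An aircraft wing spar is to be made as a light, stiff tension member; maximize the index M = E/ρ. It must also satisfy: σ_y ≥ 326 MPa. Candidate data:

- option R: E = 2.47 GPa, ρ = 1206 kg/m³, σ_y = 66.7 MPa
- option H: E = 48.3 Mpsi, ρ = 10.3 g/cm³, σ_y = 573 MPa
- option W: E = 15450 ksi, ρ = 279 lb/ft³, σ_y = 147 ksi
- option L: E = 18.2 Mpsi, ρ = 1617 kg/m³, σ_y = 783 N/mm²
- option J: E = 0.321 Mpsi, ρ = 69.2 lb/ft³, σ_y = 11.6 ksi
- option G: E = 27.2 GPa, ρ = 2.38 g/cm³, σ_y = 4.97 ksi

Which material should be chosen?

Screen on constraints: σ_y ≥ 326 MPa. Survivors: option H, option W, option L.
After converting to SI:
  option H: E = 333.0 GPa, ρ = 10300 kg/m³
  option W: E = 106.5 GPa, ρ = 4469 kg/m³
  option L: E = 125.5 GPa, ρ = 1617 kg/m³
  option L: M = 77.6 MN·m/kg
  option H: M = 32.3 MN·m/kg
  option W: M = 23.8 MN·m/kg
The maximum is for option L.

option L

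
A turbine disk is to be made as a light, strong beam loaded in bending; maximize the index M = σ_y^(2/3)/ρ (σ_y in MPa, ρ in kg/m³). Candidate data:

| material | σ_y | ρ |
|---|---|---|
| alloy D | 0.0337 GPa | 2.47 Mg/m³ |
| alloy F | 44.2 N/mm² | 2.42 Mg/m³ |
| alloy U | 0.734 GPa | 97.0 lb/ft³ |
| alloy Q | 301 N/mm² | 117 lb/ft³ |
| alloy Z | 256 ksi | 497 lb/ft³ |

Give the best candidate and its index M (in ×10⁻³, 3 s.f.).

alloy U, M = 52.4×10⁻³

In SI units:
  alloy D: σ_y = 33.70 MPa, ρ = 2470 kg/m³
  alloy F: σ_y = 44.20 MPa, ρ = 2420 kg/m³
  alloy U: σ_y = 734.0 MPa, ρ = 1554 kg/m³
  alloy Q: σ_y = 301.0 MPa, ρ = 1874 kg/m³
  alloy Z: σ_y = 1765 MPa, ρ = 7961 kg/m³
  alloy U: M = 52.4×10⁻³
  alloy Q: M = 24.0×10⁻³
  alloy Z: M = 18.3×10⁻³
  alloy F: M = 5.17×10⁻³
  alloy D: M = 4.22×10⁻³
Highest index: alloy U.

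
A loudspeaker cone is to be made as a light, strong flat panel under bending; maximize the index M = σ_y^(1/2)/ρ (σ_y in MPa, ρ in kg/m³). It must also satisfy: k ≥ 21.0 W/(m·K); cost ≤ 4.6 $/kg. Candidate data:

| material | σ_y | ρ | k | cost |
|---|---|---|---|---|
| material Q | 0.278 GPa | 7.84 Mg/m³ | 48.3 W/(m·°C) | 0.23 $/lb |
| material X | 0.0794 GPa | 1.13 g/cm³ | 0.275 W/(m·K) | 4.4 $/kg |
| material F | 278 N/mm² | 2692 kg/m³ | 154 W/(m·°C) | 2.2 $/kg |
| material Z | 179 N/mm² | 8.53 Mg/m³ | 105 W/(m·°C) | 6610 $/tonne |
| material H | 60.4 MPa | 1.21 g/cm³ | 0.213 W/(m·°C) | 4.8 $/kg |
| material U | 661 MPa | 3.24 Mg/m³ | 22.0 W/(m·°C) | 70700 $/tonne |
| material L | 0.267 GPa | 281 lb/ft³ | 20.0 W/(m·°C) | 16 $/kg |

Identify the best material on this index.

Screen on constraints: k ≥ 21.0 W/(m·K); cost ≤ 4.6 $/kg. Survivors: material Q, material F.
Normalizing units and computing the index:
  material Q: σ_y = 278.0 MPa, ρ = 7840 kg/m³
  material F: σ_y = 278.0 MPa, ρ = 2692 kg/m³
  material F: M = 6.19×10⁻³
  material Q: M = 2.13×10⁻³
Material F has the largest M.

material F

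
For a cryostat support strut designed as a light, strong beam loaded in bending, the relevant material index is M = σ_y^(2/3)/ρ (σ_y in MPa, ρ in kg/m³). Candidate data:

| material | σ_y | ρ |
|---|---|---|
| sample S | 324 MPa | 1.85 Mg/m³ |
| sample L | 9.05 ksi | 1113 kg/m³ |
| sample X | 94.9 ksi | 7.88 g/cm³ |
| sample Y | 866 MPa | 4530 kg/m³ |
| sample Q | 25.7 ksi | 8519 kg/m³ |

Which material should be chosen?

Putting every candidate on a common basis:
  sample S: σ_y = 324.0 MPa, ρ = 1850 kg/m³
  sample L: σ_y = 62.40 MPa, ρ = 1113 kg/m³
  sample X: σ_y = 654.3 MPa, ρ = 7880 kg/m³
  sample Y: σ_y = 866.0 MPa, ρ = 4530 kg/m³
  sample Q: σ_y = 177.2 MPa, ρ = 8519 kg/m³
  sample S: M = 25.5×10⁻³
  sample Y: M = 20.1×10⁻³
  sample L: M = 14.1×10⁻³
  sample X: M = 9.56×10⁻³
  sample Q: M = 3.70×10⁻³
Sample S ranks first.

sample S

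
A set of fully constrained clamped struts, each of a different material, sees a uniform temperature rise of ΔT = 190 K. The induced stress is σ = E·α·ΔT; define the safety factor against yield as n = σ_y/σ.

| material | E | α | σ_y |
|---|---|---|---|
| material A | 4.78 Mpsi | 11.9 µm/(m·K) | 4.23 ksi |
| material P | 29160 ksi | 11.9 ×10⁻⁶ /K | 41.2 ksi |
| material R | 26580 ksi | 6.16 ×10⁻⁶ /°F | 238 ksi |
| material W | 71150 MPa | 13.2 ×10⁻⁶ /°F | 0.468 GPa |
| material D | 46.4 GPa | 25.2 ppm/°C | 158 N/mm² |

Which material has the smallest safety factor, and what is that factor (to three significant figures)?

Per material, after unit conversion:
  material A: E = 32.96, α = 11.9, σ_y = 29.16 → σ = 74.5 MPa, n = 0.391
  material P: E = 201.1, α = 11.9, σ_y = 284.1 → σ = 455 MPa, n = 0.625
  material R: E = 183.3, α = 11.1, σ_y = 1641 → σ = 386 MPa, n = 4.25
  material W: E = 71.15, α = 23.8, σ_y = 468.0 → σ = 321 MPa, n = 1.46
  material D: E = 46.40, α = 25.2, σ_y = 158.0 → σ = 222 MPa, n = 0.711
The minimum is material A at n = 0.391.

material A, n = 0.391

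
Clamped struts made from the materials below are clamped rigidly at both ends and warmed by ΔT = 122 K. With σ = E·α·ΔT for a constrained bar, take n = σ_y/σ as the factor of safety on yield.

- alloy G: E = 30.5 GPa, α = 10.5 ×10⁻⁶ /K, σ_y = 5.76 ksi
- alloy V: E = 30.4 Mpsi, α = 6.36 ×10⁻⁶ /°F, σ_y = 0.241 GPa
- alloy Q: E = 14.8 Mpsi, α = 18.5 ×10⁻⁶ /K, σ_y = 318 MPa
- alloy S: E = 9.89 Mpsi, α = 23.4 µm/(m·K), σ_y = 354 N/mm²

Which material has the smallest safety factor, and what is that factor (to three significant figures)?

With everything in SI (GPa, ×10⁻⁶/K, MPa):
  alloy G: E = 30.50, α = 10.5, σ_y = 39.71 → σ = 39.1 MPa, n = 1.02
  alloy V: E = 209.6, α = 11.4, σ_y = 241.0 → σ = 293 MPa, n = 0.823
  alloy Q: E = 102.0, α = 18.5, σ_y = 318.0 → σ = 230 MPa, n = 1.38
  alloy S: E = 68.19, α = 23.4, σ_y = 354.0 → σ = 195 MPa, n = 1.82
The minimum is alloy V at n = 0.823.

alloy V, n = 0.823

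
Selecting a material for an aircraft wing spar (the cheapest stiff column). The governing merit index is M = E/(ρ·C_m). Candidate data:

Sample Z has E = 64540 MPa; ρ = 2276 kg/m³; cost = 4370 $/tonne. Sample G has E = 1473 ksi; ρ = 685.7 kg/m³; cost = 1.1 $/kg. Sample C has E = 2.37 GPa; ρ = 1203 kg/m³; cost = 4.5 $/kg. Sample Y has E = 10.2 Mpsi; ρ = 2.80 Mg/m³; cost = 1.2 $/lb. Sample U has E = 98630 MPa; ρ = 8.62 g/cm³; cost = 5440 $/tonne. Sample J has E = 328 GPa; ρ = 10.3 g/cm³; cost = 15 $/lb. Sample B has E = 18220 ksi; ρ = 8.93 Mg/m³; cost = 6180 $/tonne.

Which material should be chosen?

sample G

Convert each candidate to consistent units, then evaluate M:
  sample Z: E = 64.54 GPa, ρ = 2276 kg/m³, cost = 4.370 $/kg
  sample G: E = 10.16 GPa, ρ = 685.7 kg/m³, cost = 1.100 $/kg
  sample C: E = 2.370 GPa, ρ = 1203 kg/m³, cost = 4.500 $/kg
  sample Y: E = 70.33 GPa, ρ = 2800 kg/m³, cost = 2.646 $/kg
  sample U: E = 98.63 GPa, ρ = 8620 kg/m³, cost = 5.440 $/kg
  sample J: E = 328.0 GPa, ρ = 10300 kg/m³, cost = 33.07 $/kg
  sample B: E = 125.6 GPa, ρ = 8930 kg/m³, cost = 6.180 $/kg
  sample G: M = 13.5 MN·m per $
  sample Y: M = 9.49 MN·m per $
  sample Z: M = 6.49 MN·m per $
  sample B: M = 2.28 MN·m per $
  sample U: M = 2.10 MN·m per $
  sample J: M = 0.963 MN·m per $
  sample C: M = 0.438 MN·m per $
Sample G has the largest M.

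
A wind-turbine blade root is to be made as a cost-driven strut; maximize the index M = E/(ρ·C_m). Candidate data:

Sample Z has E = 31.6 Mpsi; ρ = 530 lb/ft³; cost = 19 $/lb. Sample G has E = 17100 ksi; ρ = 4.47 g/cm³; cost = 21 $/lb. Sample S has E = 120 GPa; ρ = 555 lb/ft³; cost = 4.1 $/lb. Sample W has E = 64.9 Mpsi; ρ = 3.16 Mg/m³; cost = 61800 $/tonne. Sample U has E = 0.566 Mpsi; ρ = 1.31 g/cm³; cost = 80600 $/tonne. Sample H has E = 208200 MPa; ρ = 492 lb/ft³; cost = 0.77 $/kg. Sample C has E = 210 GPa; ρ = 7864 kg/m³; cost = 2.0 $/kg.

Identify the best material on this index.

sample H

In SI units:
  sample Z: E = 217.9 GPa, ρ = 8490 kg/m³, cost = 41.89 $/kg
  sample G: E = 117.9 GPa, ρ = 4470 kg/m³, cost = 46.30 $/kg
  sample S: E = 120.0 GPa, ρ = 8890 kg/m³, cost = 9.039 $/kg
  sample W: E = 447.5 GPa, ρ = 3160 kg/m³, cost = 61.80 $/kg
  sample U: E = 3.902 GPa, ρ = 1310 kg/m³, cost = 80.60 $/kg
  sample H: E = 208.2 GPa, ρ = 7881 kg/m³, cost = 0.7700 $/kg
  sample C: E = 210.0 GPa, ρ = 7864 kg/m³, cost = 2.000 $/kg
  sample H: M = 34.3 MN·m per $
  sample C: M = 13.4 MN·m per $
  sample W: M = 2.29 MN·m per $
  sample S: M = 1.49 MN·m per $
  sample Z: M = 0.613 MN·m per $
  sample G: M = 0.570 MN·m per $
  sample U: M = 0.0370 MN·m per $
Highest index: sample H.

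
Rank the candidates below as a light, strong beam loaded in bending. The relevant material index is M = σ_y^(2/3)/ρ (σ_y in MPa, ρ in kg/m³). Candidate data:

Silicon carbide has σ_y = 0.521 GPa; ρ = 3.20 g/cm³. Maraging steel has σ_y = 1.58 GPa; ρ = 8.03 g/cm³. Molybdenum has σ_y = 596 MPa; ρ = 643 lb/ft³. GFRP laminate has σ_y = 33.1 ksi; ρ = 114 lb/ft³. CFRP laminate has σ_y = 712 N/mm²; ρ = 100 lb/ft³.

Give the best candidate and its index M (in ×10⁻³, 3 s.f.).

In SI units:
  silicon carbide: σ_y = 521.0 MPa, ρ = 3200 kg/m³
  maraging steel: σ_y = 1580 MPa, ρ = 8030 kg/m³
  molybdenum: σ_y = 596.0 MPa, ρ = 10300 kg/m³
  GFRP laminate: σ_y = 228.2 MPa, ρ = 1826 kg/m³
  CFRP laminate: σ_y = 712.0 MPa, ρ = 1602 kg/m³
  CFRP laminate: M = 49.8×10⁻³
  GFRP laminate: M = 20.5×10⁻³
  silicon carbide: M = 20.2×10⁻³
  maraging steel: M = 16.9×10⁻³
  molybdenum: M = 6.88×10⁻³
Highest index: CFRP laminate.

CFRP laminate, M = 49.8×10⁻³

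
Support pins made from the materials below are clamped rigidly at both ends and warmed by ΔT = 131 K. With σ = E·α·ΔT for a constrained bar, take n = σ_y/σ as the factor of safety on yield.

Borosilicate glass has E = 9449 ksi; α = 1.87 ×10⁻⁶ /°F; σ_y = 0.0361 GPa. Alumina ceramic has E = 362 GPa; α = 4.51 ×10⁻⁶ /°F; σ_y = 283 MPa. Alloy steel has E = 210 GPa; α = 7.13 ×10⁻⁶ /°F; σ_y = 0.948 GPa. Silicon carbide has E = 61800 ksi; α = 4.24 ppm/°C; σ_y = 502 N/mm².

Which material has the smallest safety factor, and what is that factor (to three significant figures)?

Converting E to GPa, α to ×10⁻⁶/K, σ_y to MPa, then σ and n for each:
  borosilicate glass: E = 65.15, α = 3.37, σ_y = 36.10 → σ = 28.7 MPa, n = 1.26
  alumina ceramic: E = 362.0, α = 8.12, σ_y = 283.0 → σ = 385 MPa, n = 0.735
  alloy steel: E = 210.0, α = 12.8, σ_y = 948.0 → σ = 353 MPa, n = 2.69
  silicon carbide: E = 426.1, α = 4.24, σ_y = 502.0 → σ = 237 MPa, n = 2.12
Alumina ceramic has the lowest safety factor, n = 0.735.

alumina ceramic, n = 0.735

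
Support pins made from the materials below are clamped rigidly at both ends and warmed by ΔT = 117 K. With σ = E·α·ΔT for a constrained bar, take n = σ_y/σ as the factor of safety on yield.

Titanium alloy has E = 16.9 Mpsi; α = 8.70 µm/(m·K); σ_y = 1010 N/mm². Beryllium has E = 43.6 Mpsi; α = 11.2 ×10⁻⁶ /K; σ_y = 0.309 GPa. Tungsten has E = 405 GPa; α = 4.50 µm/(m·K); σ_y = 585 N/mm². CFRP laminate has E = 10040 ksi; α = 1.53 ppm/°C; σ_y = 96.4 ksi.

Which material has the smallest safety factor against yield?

beryllium

Converting E to GPa, α to ×10⁻⁶/K, σ_y to MPa, then σ and n for each:
  titanium alloy: E = 116.5, α = 8.70, σ_y = 1010 → σ = 119 MPa, n = 8.52
  beryllium: E = 300.6, α = 11.2, σ_y = 309.0 → σ = 394 MPa, n = 0.784
  tungsten: E = 405.0, α = 4.50, σ_y = 585.0 → σ = 213 MPa, n = 2.74
  CFRP laminate: E = 69.22, α = 1.53, σ_y = 664.7 → σ = 12.4 MPa, n = 53.6
Beryllium has the lowest safety factor, n = 0.784.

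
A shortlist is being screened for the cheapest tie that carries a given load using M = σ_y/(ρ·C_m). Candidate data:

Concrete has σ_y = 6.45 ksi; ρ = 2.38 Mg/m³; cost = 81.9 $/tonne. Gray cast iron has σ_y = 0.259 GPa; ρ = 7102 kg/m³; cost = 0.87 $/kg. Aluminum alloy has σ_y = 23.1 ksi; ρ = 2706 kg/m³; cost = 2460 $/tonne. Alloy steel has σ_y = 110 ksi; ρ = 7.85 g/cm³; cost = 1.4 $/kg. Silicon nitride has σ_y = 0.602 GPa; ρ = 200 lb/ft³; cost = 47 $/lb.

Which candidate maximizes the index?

concrete

Normalizing units and computing the index:
  concrete: σ_y = 44.47 MPa, ρ = 2380 kg/m³, cost = 0.08190 $/kg
  gray cast iron: σ_y = 259.0 MPa, ρ = 7102 kg/m³, cost = 0.8700 $/kg
  aluminum alloy: σ_y = 159.3 MPa, ρ = 2706 kg/m³, cost = 2.460 $/kg
  alloy steel: σ_y = 758.4 MPa, ρ = 7850 kg/m³, cost = 1.400 $/kg
  silicon nitride: σ_y = 602.0 MPa, ρ = 3204 kg/m³, cost = 103.6 $/kg
  concrete: M = 228 kN·m per $
  alloy steel: M = 69.0 kN·m per $
  gray cast iron: M = 41.9 kN·m per $
  aluminum alloy: M = 23.9 kN·m per $
  silicon nitride: M = 1.81 kN·m per $
Concrete ranks first.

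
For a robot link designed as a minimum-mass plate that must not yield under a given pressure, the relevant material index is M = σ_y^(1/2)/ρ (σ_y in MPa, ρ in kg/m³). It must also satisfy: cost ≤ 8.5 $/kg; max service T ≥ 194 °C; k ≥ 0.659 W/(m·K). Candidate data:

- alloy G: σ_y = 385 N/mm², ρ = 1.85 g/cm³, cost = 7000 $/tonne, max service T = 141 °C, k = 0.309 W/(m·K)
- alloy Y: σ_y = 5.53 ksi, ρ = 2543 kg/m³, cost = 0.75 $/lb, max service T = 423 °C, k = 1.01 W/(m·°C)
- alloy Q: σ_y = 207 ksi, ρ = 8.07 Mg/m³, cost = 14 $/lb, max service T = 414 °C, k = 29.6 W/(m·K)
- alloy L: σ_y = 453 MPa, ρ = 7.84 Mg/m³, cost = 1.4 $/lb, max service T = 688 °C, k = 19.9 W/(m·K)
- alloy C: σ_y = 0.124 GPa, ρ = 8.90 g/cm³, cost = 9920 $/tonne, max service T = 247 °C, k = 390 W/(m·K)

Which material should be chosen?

alloy L

Screen on constraints: cost ≤ 8.5 $/kg; max service T ≥ 194 °C; k ≥ 0.659 W/(m·K). Survivors: alloy Y, alloy L.
Convert each candidate to consistent units, then evaluate M:
  alloy Y: σ_y = 38.13 MPa, ρ = 2543 kg/m³
  alloy L: σ_y = 453.0 MPa, ρ = 7840 kg/m³
  alloy L: M = 2.71×10⁻³
  alloy Y: M = 2.43×10⁻³
The maximum is for alloy L.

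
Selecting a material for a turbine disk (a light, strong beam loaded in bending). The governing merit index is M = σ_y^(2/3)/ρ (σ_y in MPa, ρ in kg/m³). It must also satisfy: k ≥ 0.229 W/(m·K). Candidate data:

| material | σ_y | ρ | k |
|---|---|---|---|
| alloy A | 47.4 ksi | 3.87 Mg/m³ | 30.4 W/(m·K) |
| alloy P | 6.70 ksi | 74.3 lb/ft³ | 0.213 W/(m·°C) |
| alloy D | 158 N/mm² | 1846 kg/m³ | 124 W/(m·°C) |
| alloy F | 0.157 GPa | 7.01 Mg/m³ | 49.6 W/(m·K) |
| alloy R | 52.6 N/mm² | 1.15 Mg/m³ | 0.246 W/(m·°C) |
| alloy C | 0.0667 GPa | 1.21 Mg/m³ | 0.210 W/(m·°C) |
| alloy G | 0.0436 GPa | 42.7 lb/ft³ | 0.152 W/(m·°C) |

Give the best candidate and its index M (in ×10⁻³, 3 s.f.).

alloy D, M = 15.8×10⁻³

Screen on constraints: k ≥ 0.229 W/(m·K). Survivors: alloy A, alloy D, alloy F, alloy R.
Putting every candidate on a common basis:
  alloy A: σ_y = 326.8 MPa, ρ = 3870 kg/m³
  alloy D: σ_y = 158.0 MPa, ρ = 1846 kg/m³
  alloy F: σ_y = 157.0 MPa, ρ = 7010 kg/m³
  alloy R: σ_y = 52.60 MPa, ρ = 1150 kg/m³
  alloy D: M = 15.8×10⁻³
  alloy A: M = 12.3×10⁻³
  alloy R: M = 12.2×10⁻³
  alloy F: M = 4.15×10⁻³
Highest index: alloy D.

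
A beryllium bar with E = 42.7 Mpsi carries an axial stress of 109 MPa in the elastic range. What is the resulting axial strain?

3.70×10⁻⁴

E = 42.7 Mpsi = 294.4 GPa = 294400 MPa.
ε = σ/E = 109 / 294400 = 3.70×10⁻⁴.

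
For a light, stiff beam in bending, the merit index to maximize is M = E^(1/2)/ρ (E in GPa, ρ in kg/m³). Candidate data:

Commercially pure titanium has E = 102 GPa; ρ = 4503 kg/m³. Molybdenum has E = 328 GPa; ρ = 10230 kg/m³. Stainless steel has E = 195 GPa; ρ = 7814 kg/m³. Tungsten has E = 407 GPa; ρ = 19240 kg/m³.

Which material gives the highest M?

commercially pure titanium

Computing M directly (units already consistent):
  commercially pure titanium: M = 2.24×10⁻³
  stainless steel: M = 1.79×10⁻³
  molybdenum: M = 1.77×10⁻³
  tungsten: M = 1.05×10⁻³
Commercially pure titanium ranks first.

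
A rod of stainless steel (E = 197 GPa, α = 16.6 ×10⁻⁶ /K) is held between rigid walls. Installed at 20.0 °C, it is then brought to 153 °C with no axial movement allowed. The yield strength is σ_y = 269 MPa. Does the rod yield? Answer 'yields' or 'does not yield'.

yields

ΔT = 133.0 K. Constrained thermal stress σ = E·α·ΔT = 197.0×10³ MPa × 16.6×10⁻⁶ × 133.0 = 435 MPa (compressive).
Compare to σ_y = 269 MPa: σ ≥ σ_y, so it yields.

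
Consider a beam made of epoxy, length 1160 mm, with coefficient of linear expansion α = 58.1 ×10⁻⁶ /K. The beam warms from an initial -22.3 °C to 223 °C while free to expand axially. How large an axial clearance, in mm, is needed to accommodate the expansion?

16.5 mm

ΔT = 223 − (-22.3) = 245.3 K.
ΔL = α·L₀·ΔT = 58.1×10⁻⁶ × 1160 mm × 245.3 K = 16.5 mm.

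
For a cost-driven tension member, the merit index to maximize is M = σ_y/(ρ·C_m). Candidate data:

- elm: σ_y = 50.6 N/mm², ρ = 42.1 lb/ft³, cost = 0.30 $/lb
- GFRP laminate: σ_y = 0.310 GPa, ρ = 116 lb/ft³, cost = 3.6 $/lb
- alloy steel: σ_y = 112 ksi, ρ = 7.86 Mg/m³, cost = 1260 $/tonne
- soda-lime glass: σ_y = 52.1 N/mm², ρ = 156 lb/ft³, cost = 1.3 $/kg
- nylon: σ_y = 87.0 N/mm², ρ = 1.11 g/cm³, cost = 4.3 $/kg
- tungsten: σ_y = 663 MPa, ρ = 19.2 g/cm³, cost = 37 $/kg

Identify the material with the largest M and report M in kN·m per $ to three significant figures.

Putting every candidate on a common basis:
  elm: σ_y = 50.60 MPa, ρ = 674.4 kg/m³, cost = 0.6614 $/kg
  GFRP laminate: σ_y = 310.0 MPa, ρ = 1858 kg/m³, cost = 7.937 $/kg
  alloy steel: σ_y = 772.2 MPa, ρ = 7860 kg/m³, cost = 1.260 $/kg
  soda-lime glass: σ_y = 52.10 MPa, ρ = 2499 kg/m³, cost = 1.300 $/kg
  nylon: σ_y = 87.00 MPa, ρ = 1110 kg/m³, cost = 4.300 $/kg
  tungsten: σ_y = 663.0 MPa, ρ = 19200 kg/m³, cost = 37.00 $/kg
  elm: M = 113 kN·m per $
  alloy steel: M = 78.0 kN·m per $
  GFRP laminate: M = 21.0 kN·m per $
  nylon: M = 18.2 kN·m per $
  soda-lime glass: M = 16.0 kN·m per $
  tungsten: M = 0.933 kN·m per $
Elm has the largest M.

elm, M = 113 kN·m per $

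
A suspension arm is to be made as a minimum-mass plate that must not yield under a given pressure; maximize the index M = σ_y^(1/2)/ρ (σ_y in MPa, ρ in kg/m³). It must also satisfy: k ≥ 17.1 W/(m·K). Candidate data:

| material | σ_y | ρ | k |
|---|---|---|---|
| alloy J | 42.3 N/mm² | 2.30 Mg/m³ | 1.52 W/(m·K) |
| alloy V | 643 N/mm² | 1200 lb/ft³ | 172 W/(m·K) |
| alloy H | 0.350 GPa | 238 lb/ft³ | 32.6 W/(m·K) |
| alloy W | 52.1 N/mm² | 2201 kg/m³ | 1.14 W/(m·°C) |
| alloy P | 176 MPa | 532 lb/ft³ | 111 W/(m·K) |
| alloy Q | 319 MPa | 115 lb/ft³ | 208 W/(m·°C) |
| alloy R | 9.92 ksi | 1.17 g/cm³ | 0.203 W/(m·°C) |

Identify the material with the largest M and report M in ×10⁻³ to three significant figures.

Screen on constraints: k ≥ 17.1 W/(m·K). Survivors: alloy V, alloy H, alloy P, alloy Q.
Convert each candidate to consistent units, then evaluate M:
  alloy V: σ_y = 643.0 MPa, ρ = 19220 kg/m³
  alloy H: σ_y = 350.0 MPa, ρ = 3812 kg/m³
  alloy P: σ_y = 176.0 MPa, ρ = 8522 kg/m³
  alloy Q: σ_y = 319.0 MPa, ρ = 1842 kg/m³
  alloy Q: M = 9.70×10⁻³
  alloy H: M = 4.91×10⁻³
  alloy P: M = 1.56×10⁻³
  alloy V: M = 1.32×10⁻³
Alloy Q has the largest M.

alloy Q, M = 9.70×10⁻³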